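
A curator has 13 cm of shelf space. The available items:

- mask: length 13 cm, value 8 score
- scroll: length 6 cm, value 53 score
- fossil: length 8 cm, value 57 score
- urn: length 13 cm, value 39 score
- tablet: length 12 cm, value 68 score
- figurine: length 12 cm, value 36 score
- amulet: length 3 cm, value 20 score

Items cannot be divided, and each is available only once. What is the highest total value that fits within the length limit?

Check high-value combinations within 13 cm:
- fossil+amulet: length 8+3=11, value 57+20=77
- scroll+amulet: length 6+3=9, value 53+20=73
- tablet: length 12, value 68
- fossil: length 8, value 57
Best: 77 score.

77 score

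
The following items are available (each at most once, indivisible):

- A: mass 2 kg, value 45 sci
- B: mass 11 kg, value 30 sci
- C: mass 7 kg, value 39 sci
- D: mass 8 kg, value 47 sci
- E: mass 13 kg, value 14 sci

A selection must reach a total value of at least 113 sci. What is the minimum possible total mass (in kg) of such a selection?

Subsets with value ≥ 113, sorted by total mass:
- A+C+D: mass 17, value 131
- A+B+C: mass 20, value 114
- A+B+D: mass 21, value 122
Minimum mass: 17 kg.

17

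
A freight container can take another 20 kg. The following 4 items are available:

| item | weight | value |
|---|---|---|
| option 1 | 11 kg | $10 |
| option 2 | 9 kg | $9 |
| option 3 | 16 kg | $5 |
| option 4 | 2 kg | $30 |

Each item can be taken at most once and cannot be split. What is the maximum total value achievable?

$40

Check high-value combinations within 20 kg:
- option 1+option 4: weight 11+2=13, value 10+30=40
- option 2+option 4: weight 9+2=11, value 9+30=39
- option 3+option 4: weight 16+2=18, value 5+30=35
- option 4: weight 2, value 30
- option 1+option 2: weight 11+9=20, value 10+9=19
Best: $40.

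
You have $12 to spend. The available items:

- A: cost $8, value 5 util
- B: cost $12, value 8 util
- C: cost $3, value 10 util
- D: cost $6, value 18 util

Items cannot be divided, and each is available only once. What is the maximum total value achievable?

Check high-value combinations within $12:
- C+D: cost 3+6=9, value 10+18=28
- D: cost 6, value 18
- A+C: cost 8+3=11, value 5+10=15
- C: cost 3, value 10
- B: cost 12, value 8
Best: 28 util.

28 util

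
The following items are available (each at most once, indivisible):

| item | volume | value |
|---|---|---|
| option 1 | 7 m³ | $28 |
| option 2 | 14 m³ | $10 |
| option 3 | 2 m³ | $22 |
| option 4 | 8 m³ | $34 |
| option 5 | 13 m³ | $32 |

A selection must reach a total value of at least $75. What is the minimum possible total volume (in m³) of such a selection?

17

Subsets with value ≥ 75, sorted by total volume:
- option 1+option 3+option 4: volume 17, value 84
- option 1+option 3+option 5: volume 22, value 82
- option 3+option 4+option 5: volume 23, value 88
Minimum volume: 17 m³.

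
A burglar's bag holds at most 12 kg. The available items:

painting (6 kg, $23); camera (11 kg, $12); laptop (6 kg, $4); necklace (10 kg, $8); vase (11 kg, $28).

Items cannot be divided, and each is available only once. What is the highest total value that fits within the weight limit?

$28

Check high-value combinations within 12 kg:
- vase: weight 11, value 28
- painting+laptop: weight 6+6=12, value 23+4=27
- painting: weight 6, value 23
Best: $28.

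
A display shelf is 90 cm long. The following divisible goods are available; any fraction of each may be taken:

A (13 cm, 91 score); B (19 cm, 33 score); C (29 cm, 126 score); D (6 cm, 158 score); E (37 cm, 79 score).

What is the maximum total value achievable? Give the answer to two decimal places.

462.68

Take in order of value per unit:
- D (158/6 per unit): all 6 → value 158, running total 158.00
- A (91/13 per unit): all 13 → value 91, running total 249.00
- C (126/29 per unit): all 29 → value 126, running total 375.00
- E (79/37 per unit): all 37 → value 79, running total 454.00
- B (33/19 per unit): 5 of 19 → value 5×33/19 = 8.6842, running total 462.68
Total 462.68.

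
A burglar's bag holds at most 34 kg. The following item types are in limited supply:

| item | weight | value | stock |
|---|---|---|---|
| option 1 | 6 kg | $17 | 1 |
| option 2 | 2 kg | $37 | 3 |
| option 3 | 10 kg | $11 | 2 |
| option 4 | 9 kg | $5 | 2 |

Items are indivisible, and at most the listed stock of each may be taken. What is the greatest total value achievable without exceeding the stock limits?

$150

Top feasible selections:
- 1×option 1 + 3×option 2 + 2×option 3: weight 32, value 150
- 1×option 1 + 3×option 2 + 1×option 3 + 1×option 4: weight 31, value 144
Best: $150.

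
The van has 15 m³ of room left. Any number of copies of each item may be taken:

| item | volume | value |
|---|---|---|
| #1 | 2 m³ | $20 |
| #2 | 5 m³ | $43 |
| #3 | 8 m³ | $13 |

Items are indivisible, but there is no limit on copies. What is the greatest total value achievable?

Best value-per-unit is #1 at 20/2; filling with it alone gives 7×20 = 140.
Optimal mix: 5×#1 + 1×#2 → volume 15, value 143.

$143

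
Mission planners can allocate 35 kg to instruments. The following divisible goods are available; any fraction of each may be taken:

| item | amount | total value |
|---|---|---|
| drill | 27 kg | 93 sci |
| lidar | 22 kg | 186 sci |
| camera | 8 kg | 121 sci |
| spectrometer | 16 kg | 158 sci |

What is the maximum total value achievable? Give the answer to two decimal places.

372.00

Take in order of value per unit:
- camera (121/8 per unit): all 8 → value 121, running total 121.00
- spectrometer (158/16 per unit): all 16 → value 158, running total 279.00
- lidar (186/22 per unit): 11 of 22 → value 11×186/22 = 93.0000, running total 372.00
Total 372.00.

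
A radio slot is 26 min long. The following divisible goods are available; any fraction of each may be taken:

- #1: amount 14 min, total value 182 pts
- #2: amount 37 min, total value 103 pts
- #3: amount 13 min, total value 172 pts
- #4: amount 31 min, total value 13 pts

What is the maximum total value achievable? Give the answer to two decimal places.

Take in order of value per unit:
- #3 (172/13 per unit): all 13 → value 172, running total 172.00
- #1 (182/14 per unit): 13 of 14 → value 13×182/14 = 169.0000, running total 341.00
Total 341.00.

341.00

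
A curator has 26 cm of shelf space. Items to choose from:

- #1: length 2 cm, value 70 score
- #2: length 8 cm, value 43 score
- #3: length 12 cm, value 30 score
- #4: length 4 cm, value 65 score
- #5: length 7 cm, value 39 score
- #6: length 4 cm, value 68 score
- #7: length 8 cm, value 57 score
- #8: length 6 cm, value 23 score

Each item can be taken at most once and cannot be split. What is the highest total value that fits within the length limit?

This is a 0/1 knapsack; check combinations near the capacity.
- #1+#2+#4+#6+#7: length 2+8+4+4+8=26, value 70+43+65+68+57=303
- #1+#4+#5+#6+#7: length 2+4+7+4+8=25, value 70+65+39+68+57=299
- #1+#2+#4+#5+#6: length 2+8+4+7+4=25, value 70+43+65+39+68=285
- #1+#4+#6+#7+#8: length 2+4+4+8+6=24, value 70+65+68+57+23=283
- #1+#2+#4+#6+#8: length 2+8+4+4+6=24, value 70+43+65+68+23=269
Best: 303 score.

303 score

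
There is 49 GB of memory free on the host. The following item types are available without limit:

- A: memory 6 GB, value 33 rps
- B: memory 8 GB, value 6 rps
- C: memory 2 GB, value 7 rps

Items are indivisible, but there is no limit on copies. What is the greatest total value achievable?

264 rps

Best value-per-unit is A at 33/6, and filling with it alone uses memory 8×6=48. No mix of the others beats 8×33 = 264.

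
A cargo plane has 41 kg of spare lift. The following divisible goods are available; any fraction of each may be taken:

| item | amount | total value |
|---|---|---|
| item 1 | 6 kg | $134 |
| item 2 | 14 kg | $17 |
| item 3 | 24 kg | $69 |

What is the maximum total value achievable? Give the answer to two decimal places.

216.36

Take in order of value per unit:
- item 1 (134/6 per unit): all 6 → value 134, running total 134.00
- item 3 (69/24 per unit): all 24 → value 69, running total 203.00
- item 2 (17/14 per unit): 11 of 14 → value 11×17/14 = 13.3571, running total 216.36
Total 216.36.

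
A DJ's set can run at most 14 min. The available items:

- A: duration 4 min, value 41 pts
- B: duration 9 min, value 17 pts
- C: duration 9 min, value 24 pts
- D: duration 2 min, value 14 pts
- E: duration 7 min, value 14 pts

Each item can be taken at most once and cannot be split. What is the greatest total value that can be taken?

This is a 0/1 knapsack; check combinations near the capacity.
- A+D+E: duration 4+2+7=13, value 41+14+14=69
- A+C: duration 4+9=13, value 41+24=65
- A+B: duration 4+9=13, value 41+17=58
- A+D: duration 4+2=6, value 41+14=55
Best: 69 pts.

69 pts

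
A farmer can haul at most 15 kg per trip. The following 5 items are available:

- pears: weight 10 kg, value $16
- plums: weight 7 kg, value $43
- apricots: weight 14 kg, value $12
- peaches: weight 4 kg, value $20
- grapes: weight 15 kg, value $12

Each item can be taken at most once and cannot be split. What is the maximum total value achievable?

Check high-value combinations within 15 kg:
- plums+peaches: weight 7+4=11, value 43+20=63
- plums: weight 7, value 43
- pears+peaches: weight 10+4=14, value 16+20=36
- peaches: weight 4, value 20
Best: $63.

$63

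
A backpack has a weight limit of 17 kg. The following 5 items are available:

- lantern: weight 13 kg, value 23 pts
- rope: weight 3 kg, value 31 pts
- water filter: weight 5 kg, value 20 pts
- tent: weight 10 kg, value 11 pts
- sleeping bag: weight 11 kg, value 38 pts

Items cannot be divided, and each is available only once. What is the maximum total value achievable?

69 pts

Check high-value combinations within 17 kg:
- rope+sleeping bag: weight 3+11=14, value 31+38=69
- water filter+sleeping bag: weight 5+11=16, value 20+38=58
- lantern+rope: weight 13+3=16, value 23+31=54
- rope+water filter: weight 3+5=8, value 31+20=51
Best: 69 pts.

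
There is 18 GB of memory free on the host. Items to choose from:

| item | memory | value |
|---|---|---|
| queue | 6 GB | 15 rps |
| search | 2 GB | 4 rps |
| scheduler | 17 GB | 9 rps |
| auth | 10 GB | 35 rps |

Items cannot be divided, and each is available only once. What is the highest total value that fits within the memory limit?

Check high-value combinations within 18 GB:
- queue+search+auth: memory 6+2+10=18, value 15+4+35=54
- queue+auth: memory 6+10=16, value 15+35=50
- search+auth: memory 2+10=12, value 4+35=39
- auth: memory 10, value 35
- queue+search: memory 6+2=8, value 15+4=19
Best: 54 rps.

54 rps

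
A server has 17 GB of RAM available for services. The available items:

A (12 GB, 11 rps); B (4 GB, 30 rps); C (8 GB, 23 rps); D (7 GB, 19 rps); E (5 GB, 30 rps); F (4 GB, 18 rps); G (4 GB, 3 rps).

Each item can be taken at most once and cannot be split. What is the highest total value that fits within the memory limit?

83 rps

This is a 0/1 knapsack; check combinations near the capacity.
- B+C+E: memory 4+8+5=17, value 30+23+30=83
- B+E+F+G: memory 4+5+4+4=17, value 30+30+18+3=81
- B+D+E: memory 4+7+5=16, value 30+19+30=79
- B+E+F: memory 4+5+4=13, value 30+30+18=78
- B+C+F: memory 4+8+4=16, value 30+23+18=71
Best: 83 rps.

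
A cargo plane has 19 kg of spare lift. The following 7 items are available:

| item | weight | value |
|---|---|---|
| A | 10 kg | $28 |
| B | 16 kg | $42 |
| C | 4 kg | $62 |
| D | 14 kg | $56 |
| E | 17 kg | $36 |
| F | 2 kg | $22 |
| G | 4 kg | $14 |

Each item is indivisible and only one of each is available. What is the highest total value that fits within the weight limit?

$118

This is a 0/1 knapsack; check combinations near the capacity.
- C+D: weight 4+14=18, value 62+56=118
- A+C+F: weight 10+4+2=16, value 28+62+22=112
- A+C+G: weight 10+4+4=18, value 28+62+14=104
- C+F+G: weight 4+2+4=10, value 62+22+14=98
Best: $118.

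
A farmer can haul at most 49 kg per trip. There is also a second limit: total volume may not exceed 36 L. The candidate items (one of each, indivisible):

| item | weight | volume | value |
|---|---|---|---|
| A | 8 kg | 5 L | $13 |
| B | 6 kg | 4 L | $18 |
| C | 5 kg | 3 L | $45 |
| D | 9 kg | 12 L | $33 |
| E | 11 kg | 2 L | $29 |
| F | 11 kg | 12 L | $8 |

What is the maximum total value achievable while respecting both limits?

$138

Feasible sets respecting both limits:
- A+B+C+D+E: weight 39, volume 26, value 138
- B+C+D+E+F: weight 42, volume 33, value 133
- A+C+D+E+F: weight 44, volume 34, value 128
- B+C+D+E: weight 31, volume 21, value 125
Best: $138.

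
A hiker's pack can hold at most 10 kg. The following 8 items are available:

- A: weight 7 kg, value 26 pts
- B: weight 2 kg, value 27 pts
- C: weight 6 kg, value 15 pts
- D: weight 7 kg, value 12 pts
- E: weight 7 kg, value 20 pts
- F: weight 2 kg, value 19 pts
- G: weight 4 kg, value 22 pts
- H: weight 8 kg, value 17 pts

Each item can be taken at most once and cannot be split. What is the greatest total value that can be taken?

Check high-value combinations within 10 kg:
- B+F+G: weight 2+2+4=8, value 27+19+22=68
- B+C+F: weight 2+6+2=10, value 27+15+19=61
- A+B: weight 7+2=9, value 26+27=53
- B+G: weight 2+4=6, value 27+22=49
- B+E: weight 2+7=9, value 27+20=47
Best: 68 pts.

68 pts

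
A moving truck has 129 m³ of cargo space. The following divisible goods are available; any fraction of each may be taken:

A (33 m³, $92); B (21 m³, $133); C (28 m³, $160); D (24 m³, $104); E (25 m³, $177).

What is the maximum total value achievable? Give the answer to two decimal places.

660.42

Take in order of value per unit:
- E (177/25 per unit): all 25 → value 177, running total 177.00
- B (133/21 per unit): all 21 → value 133, running total 310.00
- C (160/28 per unit): all 28 → value 160, running total 470.00
- D (104/24 per unit): all 24 → value 104, running total 574.00
- A (92/33 per unit): 31 of 33 → value 31×92/33 = 86.4242, running total 660.42
Total 660.42.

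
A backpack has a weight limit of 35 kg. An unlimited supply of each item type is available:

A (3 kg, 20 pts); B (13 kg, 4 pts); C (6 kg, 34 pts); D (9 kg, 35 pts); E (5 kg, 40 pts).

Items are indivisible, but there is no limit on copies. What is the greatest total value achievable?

Best value-per-unit is E at 40/5, and filling with it alone uses weight 7×5=35. No mix of the others beats 7×40 = 280.

280 pts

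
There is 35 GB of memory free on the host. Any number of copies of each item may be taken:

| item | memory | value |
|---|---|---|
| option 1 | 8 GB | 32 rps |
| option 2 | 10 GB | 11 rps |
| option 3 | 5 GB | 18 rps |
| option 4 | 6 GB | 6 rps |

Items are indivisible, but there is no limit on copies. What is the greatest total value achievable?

Best value-per-unit is option 1 at 32/8; filling with it alone gives 4×32 = 128.
Optimal mix: 3×option 1 + 2×option 3 → memory 34, value 132.

132 rps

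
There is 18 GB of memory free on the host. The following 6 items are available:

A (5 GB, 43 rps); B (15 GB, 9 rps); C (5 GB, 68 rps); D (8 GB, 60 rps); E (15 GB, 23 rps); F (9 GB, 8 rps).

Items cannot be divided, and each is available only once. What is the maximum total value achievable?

171 rps

Check high-value combinations within 18 GB:
- A+C+D: memory 5+5+8=18, value 43+68+60=171
- C+D: memory 5+8=13, value 68+60=128
- A+C: memory 5+5=10, value 43+68=111
- A+D: memory 5+8=13, value 43+60=103
- C+F: memory 5+9=14, value 68+8=76
Best: 171 rps.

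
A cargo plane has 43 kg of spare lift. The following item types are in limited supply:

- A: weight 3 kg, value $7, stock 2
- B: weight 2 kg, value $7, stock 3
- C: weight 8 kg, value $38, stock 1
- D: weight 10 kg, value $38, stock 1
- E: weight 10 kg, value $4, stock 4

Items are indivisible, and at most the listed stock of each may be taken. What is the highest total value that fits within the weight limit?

Best selections within weight 43 and stock limits:
- 2×A + 3×B + 1×C + 1×D + 1×E: weight 40, value 115
- 2×A + 3×B + 1×C + 1×D: weight 30, value 111
- 1×A + 3×B + 1×C + 1×D + 1×E: weight 37, value 108
- 2×A + 2×B + 1×C + 1×D + 1×E: weight 38, value 108
Best: $115.

$115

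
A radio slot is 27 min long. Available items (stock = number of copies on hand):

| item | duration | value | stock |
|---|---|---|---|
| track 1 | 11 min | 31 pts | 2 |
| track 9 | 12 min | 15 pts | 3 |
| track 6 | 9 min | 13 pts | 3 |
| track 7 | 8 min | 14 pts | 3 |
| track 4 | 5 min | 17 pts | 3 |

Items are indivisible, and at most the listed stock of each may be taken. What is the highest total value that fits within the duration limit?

Best selections within duration 27 and stock limits:
- 1×track 1 + 3×track 4: duration 26, value 82
- 2×track 1 + 1×track 4: duration 27, value 79
- 1×track 9 + 3×track 4: duration 27, value 66
Best: 82 pts.

82 pts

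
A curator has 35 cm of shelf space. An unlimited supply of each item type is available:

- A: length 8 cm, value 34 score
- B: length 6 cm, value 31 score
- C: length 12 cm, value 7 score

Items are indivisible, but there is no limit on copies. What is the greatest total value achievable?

161 score

Best value-per-unit is B at 31/6; filling with it alone gives 5×31 = 155.
Optimal mix: 2×A + 3×B → length 34, value 161.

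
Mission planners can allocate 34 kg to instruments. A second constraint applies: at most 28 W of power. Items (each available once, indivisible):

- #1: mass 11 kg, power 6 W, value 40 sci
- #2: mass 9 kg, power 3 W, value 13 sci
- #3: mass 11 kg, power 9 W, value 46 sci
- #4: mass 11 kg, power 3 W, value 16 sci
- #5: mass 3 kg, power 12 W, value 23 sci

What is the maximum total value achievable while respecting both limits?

Feasible sets respecting both limits:
- #1+#3+#5: mass 25, power 27, value 109
- #1+#3+#4: mass 33, power 18, value 102
- #1+#2+#3: mass 31, power 18, value 99
Best: 109 sci.

109 sci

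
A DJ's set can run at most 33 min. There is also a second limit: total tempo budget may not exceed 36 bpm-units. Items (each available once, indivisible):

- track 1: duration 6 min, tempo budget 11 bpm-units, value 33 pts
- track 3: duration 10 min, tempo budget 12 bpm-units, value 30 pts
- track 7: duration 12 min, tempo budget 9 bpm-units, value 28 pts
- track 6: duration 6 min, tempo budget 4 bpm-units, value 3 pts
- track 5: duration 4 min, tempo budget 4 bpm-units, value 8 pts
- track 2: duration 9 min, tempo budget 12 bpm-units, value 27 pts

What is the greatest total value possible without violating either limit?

99 pts

Feasible sets respecting both limits:
- track 1+track 3+track 7+track 5: duration 32, tempo budget 36, value 99
- track 1+track 7+track 5+track 2: duration 31, tempo budget 36, value 96
- track 1+track 3+track 7: duration 28, tempo budget 32, value 91
Best: 99 pts.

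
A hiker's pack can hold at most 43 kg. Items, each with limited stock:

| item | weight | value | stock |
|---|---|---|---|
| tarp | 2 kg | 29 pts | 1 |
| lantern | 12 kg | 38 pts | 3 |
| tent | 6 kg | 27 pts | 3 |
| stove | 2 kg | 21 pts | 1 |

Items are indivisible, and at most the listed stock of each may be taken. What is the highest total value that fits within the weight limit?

180 pts

Top feasible selections:
- 1×tarp + 2×lantern + 2×tent + 1×stove: weight 40, value 180
- 1×tarp + 1×lantern + 3×tent + 1×stove: weight 34, value 169
Best: 180 pts.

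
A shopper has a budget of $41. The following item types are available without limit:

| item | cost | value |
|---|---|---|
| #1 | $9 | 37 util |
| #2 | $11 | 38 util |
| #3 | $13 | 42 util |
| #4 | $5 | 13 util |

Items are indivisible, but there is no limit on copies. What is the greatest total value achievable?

Best value-per-unit is #1 at 37/9; filling with it alone gives 4×37 = 148.
Optimal mix: 4×#1 + 1×#4 → cost 41, value 161.

161 util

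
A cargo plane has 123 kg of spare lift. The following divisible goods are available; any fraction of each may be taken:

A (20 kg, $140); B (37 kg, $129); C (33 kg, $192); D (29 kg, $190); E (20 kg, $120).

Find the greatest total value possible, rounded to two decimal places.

Take in order of value per unit:
- A (140/20 per unit): all 20 → value 140, running total 140.00
- D (190/29 per unit): all 29 → value 190, running total 330.00
- E (120/20 per unit): all 20 → value 120, running total 450.00
- C (192/33 per unit): all 33 → value 192, running total 642.00
- B (129/37 per unit): 21 of 37 → value 21×129/37 = 73.2162, running total 715.22
Total 715.22.

715.22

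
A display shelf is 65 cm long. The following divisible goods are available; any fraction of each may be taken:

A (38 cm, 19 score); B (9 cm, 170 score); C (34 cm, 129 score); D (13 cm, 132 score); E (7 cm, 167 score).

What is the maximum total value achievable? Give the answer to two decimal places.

Take in order of value per unit:
- E (167/7 per unit): all 7 → value 167, running total 167.00
- B (170/9 per unit): all 9 → value 170, running total 337.00
- D (132/13 per unit): all 13 → value 132, running total 469.00
- C (129/34 per unit): all 34 → value 129, running total 598.00
- A (19/38 per unit): 2 of 38 → value 2×19/38 = 1.0000, running total 599.00
Total 599.00.

599.00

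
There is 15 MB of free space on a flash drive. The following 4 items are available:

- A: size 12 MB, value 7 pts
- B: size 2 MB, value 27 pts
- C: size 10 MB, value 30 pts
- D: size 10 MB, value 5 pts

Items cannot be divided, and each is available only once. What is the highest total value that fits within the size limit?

Check high-value combinations within 15 MB:
- B+C: size 2+10=12, value 27+30=57
- A+B: size 12+2=14, value 7+27=34
- B+D: size 2+10=12, value 27+5=32
- C: size 10, value 30
Best: 57 pts.

57 pts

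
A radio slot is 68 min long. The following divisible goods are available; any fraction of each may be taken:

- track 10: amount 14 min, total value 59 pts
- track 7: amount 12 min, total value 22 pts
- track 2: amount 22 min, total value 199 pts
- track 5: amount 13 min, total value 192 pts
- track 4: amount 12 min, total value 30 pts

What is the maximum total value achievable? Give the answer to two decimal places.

Take in order of value per unit:
- track 5 (192/13 per unit): all 13 → value 192, running total 192.00
- track 2 (199/22 per unit): all 22 → value 199, running total 391.00
- track 10 (59/14 per unit): all 14 → value 59, running total 450.00
- track 4 (30/12 per unit): all 12 → value 30, running total 480.00
- track 7 (22/12 per unit): 7 of 12 → value 7×22/12 = 12.8333, running total 492.83
Total 492.83.

492.83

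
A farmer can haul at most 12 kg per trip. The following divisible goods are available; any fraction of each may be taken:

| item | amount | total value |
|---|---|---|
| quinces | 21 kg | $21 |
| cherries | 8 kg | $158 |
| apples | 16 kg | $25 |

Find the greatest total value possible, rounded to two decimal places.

164.25

Take in order of value per unit:
- cherries (158/8 per unit): all 8 → value 158, running total 158.00
- apples (25/16 per unit): 4 of 16 → value 4×25/16 = 6.2500, running total 164.25
Total 164.25.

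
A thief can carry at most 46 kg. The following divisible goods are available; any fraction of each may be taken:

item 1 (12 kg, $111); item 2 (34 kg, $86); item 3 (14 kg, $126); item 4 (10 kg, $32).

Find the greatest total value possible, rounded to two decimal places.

294.29

Take in order of value per unit:
- item 1 (111/12 per unit): all 12 → value 111, running total 111.00
- item 3 (126/14 per unit): all 14 → value 126, running total 237.00
- item 4 (32/10 per unit): all 10 → value 32, running total 269.00
- item 2 (86/34 per unit): 10 of 34 → value 10×86/34 = 25.2941, running total 294.29
Total 294.29.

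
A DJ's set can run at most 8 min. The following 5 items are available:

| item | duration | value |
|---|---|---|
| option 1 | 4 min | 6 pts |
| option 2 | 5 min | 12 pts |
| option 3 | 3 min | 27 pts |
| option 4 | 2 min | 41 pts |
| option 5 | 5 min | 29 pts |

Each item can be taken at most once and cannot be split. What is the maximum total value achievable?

This is a 0/1 knapsack; check combinations near the capacity.
- option 4+option 5: duration 2+5=7, value 41+29=70
- option 3+option 4: duration 3+2=5, value 27+41=68
- option 3+option 5: duration 3+5=8, value 27+29=56
Best: 70 pts.

70 pts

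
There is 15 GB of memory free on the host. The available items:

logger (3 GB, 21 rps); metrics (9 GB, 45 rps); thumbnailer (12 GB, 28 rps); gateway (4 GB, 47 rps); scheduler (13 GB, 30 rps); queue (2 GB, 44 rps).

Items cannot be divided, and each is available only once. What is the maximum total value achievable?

136 rps

Check high-value combinations within 15 GB:
- metrics+gateway+queue: memory 9+4+2=15, value 45+47+44=136
- logger+gateway+queue: memory 3+4+2=9, value 21+47+44=112
- logger+metrics+queue: memory 3+9+2=14, value 21+45+44=110
Best: 136 rps.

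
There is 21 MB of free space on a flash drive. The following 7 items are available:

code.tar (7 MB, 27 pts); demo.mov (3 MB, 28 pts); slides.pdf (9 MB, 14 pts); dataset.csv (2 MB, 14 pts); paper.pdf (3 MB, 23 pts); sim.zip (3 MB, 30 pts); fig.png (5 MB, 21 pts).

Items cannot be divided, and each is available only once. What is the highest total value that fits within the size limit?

129 pts

This is a 0/1 knapsack; check combinations near the capacity.
- code.tar+demo.mov+paper.pdf+sim.zip+fig.png: size 7+3+3+3+5=21, value 27+28+23+30+21=129
- code.tar+demo.mov+dataset.csv+paper.pdf+sim.zip: size 7+3+2+3+3=18, value 27+28+14+23+30=122
- code.tar+demo.mov+dataset.csv+sim.zip+fig.png: size 7+3+2+3+5=20, value 27+28+14+30+21=120
- demo.mov+dataset.csv+paper.pdf+sim.zip+fig.png: size 3+2+3+3+5=16, value 28+14+23+30+21=116
Best: 129 pts.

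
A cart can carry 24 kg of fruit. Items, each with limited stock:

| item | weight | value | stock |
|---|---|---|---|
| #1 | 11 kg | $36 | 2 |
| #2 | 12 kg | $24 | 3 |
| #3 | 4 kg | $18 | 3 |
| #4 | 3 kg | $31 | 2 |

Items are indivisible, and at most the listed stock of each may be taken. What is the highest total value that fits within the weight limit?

Top feasible selections:
- 3×#3 + 2×#4: weight 18, value 116
- 1×#1 + 1×#3 + 2×#4: weight 21, value 116
- 1×#2 + 1×#3 + 2×#4: weight 22, value 104
- 1×#1 + 2×#3 + 1×#4: weight 22, value 103
Best: $116.

$116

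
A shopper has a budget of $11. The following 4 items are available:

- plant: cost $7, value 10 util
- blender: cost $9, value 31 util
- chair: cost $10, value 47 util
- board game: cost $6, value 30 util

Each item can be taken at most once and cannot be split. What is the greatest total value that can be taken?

Check high-value combinations within $11:
- chair: cost 10, value 47
- blender: cost 9, value 31
- board game: cost 6, value 30
- plant: cost 7, value 10
Best: 47 util.

47 util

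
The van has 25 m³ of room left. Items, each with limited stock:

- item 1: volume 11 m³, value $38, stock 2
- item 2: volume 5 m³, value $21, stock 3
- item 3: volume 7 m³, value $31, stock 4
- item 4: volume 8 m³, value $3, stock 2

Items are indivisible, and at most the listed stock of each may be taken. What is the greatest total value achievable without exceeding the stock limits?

$104

Best selections within volume 25 and stock limits:
- 2×item 2 + 2×item 3: volume 24, value 104
- 1×item 1 + 2×item 3: volume 25, value 100
Best: $104.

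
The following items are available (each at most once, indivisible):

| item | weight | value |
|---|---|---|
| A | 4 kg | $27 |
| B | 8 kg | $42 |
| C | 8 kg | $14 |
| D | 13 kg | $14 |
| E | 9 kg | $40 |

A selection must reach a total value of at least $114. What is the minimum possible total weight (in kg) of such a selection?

29

Subsets with value ≥ 114, sorted by total weight:
- A+B+C+E: weight 29, value 123
- A+B+D+E: weight 34, value 123
- A+B+C+D+E: weight 42, value 137
Minimum weight: 29 kg.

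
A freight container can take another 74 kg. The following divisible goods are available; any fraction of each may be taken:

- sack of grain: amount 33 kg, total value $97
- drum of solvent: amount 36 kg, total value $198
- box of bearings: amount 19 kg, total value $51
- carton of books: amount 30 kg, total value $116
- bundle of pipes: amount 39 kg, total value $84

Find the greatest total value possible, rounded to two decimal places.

Take in order of value per unit:
- drum of solvent (198/36 per unit): all 36 → value 198, running total 198.00
- carton of books (116/30 per unit): all 30 → value 116, running total 314.00
- sack of grain (97/33 per unit): 8 of 33 → value 8×97/33 = 23.5152, running total 337.52
Total 337.52.

337.52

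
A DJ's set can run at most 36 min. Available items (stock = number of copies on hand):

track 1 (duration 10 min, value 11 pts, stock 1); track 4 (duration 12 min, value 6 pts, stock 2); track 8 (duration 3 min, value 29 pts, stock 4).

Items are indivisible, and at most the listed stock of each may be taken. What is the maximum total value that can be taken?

Best selections within duration 36 and stock limits:
- 1×track 1 + 1×track 4 + 4×track 8: duration 34, value 133
- 2×track 4 + 4×track 8: duration 36, value 128
Best: 133 pts.

133 pts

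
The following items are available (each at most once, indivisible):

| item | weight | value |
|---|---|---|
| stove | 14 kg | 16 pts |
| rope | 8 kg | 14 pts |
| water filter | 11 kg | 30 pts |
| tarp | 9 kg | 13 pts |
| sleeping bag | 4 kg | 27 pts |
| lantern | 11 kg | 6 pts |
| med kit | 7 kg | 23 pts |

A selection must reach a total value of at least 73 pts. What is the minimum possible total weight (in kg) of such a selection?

Subsets with value ≥ 73, sorted by total weight:
- water filter+sleeping bag+med kit: weight 22, value 80
- rope+tarp+sleeping bag+med kit: weight 28, value 77
- stove+water filter+sleeping bag: weight 29, value 73
Minimum weight: 22 kg.

22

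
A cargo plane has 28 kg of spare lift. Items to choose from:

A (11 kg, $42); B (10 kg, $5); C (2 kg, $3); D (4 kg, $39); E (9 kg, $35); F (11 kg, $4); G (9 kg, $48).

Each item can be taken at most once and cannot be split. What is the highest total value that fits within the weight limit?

Check high-value combinations within 28 kg:
- A+C+D+G: weight 11+2+4+9=26, value 42+3+39+48=132
- A+D+G: weight 11+4+9=24, value 42+39+48=129
- C+D+E+G: weight 2+4+9+9=24, value 3+39+35+48=125
- D+E+G: weight 4+9+9=22, value 39+35+48=122
- A+C+D+E: weight 11+2+4+9=26, value 42+3+39+35=119
Best: $132.

$132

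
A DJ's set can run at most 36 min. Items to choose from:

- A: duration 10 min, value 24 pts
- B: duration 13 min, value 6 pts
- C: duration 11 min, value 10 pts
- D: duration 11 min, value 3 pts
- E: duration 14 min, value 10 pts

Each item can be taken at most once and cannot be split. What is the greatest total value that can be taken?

44 pts

Check high-value combinations within 36 min:
- A+C+E: duration 10+11+14=35, value 24+10+10=44
- A+B+C: duration 10+13+11=34, value 24+6+10=40
- A+C+D: duration 10+11+11=32, value 24+10+3=37
- A+D+E: duration 10+11+14=35, value 24+3+10=37
Best: 44 pts.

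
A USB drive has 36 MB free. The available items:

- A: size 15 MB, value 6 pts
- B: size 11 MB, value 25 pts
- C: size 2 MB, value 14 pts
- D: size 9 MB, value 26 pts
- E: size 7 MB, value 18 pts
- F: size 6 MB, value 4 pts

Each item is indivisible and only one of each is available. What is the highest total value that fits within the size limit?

87 pts

Check high-value combinations within 36 MB:
- B+C+D+E+F: size 11+2+9+7+6=35, value 25+14+26+18+4=87
- B+C+D+E: size 11+2+9+7=29, value 25+14+26+18=83
- B+D+E+F: size 11+9+7+6=33, value 25+26+18+4=73
- B+D+E: size 11+9+7=27, value 25+26+18=69
Best: 87 pts.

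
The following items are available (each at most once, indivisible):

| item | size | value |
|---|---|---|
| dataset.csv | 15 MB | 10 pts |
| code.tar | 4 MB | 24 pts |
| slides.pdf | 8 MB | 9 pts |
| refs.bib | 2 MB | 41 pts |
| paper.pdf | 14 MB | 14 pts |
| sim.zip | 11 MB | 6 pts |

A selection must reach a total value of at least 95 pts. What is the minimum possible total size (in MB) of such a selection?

Subsets with value ≥ 95, sorted by total size:
- dataset.csv+code.tar+slides.pdf+refs.bib+paper.pdf: size 43, value 98
- dataset.csv+code.tar+refs.bib+paper.pdf+sim.zip: size 46, value 95
- dataset.csv+code.tar+slides.pdf+refs.bib+paper.pdf+sim.zip: size 54, value 104
Minimum size: 43 MB.

43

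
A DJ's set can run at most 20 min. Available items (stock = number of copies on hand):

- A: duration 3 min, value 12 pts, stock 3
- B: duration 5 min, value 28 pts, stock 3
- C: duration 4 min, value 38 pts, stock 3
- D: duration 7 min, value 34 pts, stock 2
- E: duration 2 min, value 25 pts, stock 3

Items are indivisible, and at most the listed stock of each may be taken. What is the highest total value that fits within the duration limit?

Best selections within duration 20 and stock limits:
- 3×C + 3×E: duration 18, value 189
- 1×B + 2×C + 3×E: duration 19, value 179
Best: 189 pts.

189 pts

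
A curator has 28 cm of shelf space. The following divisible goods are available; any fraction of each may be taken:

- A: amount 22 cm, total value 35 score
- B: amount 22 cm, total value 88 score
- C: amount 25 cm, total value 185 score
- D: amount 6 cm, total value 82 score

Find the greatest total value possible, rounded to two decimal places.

Take in order of value per unit:
- D (82/6 per unit): all 6 → value 82, running total 82.00
- C (185/25 per unit): 22 of 25 → value 22×185/25 = 162.8000, running total 244.80
Total 244.80.

244.80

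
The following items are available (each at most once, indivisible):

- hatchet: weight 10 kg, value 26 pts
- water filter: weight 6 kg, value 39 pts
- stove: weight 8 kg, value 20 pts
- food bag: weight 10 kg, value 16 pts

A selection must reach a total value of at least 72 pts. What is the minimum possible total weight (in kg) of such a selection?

24

Subsets with value ≥ 72, sorted by total weight:
- hatchet+water filter+stove: weight 24, value 85
- water filter+stove+food bag: weight 24, value 75
Minimum weight: 24 kg.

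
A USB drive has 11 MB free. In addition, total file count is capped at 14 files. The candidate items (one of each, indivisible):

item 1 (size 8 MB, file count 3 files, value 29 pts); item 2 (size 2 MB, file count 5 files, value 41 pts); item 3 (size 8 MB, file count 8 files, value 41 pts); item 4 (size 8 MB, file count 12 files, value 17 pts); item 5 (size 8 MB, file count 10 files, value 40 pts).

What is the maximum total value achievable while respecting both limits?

82 pts

Feasible sets respecting both limits:
- item 2+item 3: size 10, file count 13, value 82
- item 1+item 2: size 10, file count 8, value 70
- item 2: size 2, file count 5, value 41
- item 3: size 8, file count 8, value 41
Best: 82 pts.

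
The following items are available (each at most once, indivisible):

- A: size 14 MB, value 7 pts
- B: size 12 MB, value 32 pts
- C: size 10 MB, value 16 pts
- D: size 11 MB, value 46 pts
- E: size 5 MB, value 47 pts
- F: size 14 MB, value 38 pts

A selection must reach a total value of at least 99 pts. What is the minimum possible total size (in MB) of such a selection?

26

Subsets with value ≥ 99, sorted by total size:
- C+D+E: size 26, value 109
- B+D+E: size 28, value 125
Minimum size: 26 MB.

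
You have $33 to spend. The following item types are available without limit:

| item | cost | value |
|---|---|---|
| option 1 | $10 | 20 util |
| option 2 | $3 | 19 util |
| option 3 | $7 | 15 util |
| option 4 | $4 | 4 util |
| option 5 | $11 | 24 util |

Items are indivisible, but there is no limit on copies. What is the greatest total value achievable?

Best value-per-unit is option 2 at 19/3, and filling with it alone uses cost 11×3=33. No mix of the others beats 11×19 = 209.

209 util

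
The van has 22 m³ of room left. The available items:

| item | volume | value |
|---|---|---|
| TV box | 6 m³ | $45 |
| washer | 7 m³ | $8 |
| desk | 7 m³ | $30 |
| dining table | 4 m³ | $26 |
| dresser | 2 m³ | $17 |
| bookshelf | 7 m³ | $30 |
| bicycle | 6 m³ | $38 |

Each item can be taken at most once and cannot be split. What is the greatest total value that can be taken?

Check high-value combinations within 22 m³:
- TV box+desk+dresser+bicycle: volume 6+7+2+6=21, value 45+30+17+38=130
- TV box+dresser+bookshelf+bicycle: volume 6+2+7+6=21, value 45+17+30+38=130
- TV box+dining table+dresser+bicycle: volume 6+4+2+6=18, value 45+26+17+38=126
Best: $130.

$130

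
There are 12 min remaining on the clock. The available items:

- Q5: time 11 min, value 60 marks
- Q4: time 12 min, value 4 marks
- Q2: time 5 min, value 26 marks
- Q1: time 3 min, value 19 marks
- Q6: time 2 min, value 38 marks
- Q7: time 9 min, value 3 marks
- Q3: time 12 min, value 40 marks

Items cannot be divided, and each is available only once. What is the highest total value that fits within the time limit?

Check high-value combinations within 12 min:
- Q2+Q1+Q6: time 5+3+2=10, value 26+19+38=83
- Q2+Q6: time 5+2=7, value 26+38=64
- Q5: time 11, value 60
- Q1+Q6: time 3+2=5, value 19+38=57
Best: 83 marks.

83 marks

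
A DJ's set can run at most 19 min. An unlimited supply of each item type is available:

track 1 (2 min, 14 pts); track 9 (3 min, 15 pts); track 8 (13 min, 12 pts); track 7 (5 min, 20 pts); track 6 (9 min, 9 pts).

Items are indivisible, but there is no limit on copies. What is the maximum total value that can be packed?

127 pts

Best value-per-unit is track 1 at 14/2; filling with it alone gives 9×14 = 126.
Optimal mix: 8×track 1 + 1×track 9 → duration 19, value 127.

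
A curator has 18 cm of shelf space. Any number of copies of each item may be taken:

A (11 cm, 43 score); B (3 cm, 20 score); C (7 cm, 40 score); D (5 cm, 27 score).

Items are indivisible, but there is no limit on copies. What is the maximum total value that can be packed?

Best value-per-unit is B at 20/3, and filling with it alone uses length 6×3=18. No mix of the others beats 6×20 = 120.

120 score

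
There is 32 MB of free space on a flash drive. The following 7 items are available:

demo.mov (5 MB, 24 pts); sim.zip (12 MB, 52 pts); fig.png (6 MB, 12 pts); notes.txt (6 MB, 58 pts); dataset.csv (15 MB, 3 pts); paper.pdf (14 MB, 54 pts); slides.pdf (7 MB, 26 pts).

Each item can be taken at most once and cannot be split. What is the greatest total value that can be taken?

This is a 0/1 knapsack; check combinations near the capacity.
- sim.zip+notes.txt+paper.pdf: size 12+6+14=32, value 52+58+54=164
- demo.mov+notes.txt+paper.pdf+slides.pdf: size 5+6+14+7=32, value 24+58+54+26=162
- demo.mov+sim.zip+notes.txt+slides.pdf: size 5+12+6+7=30, value 24+52+58+26=160
- demo.mov+fig.png+notes.txt+paper.pdf: size 5+6+6+14=31, value 24+12+58+54=148
- sim.zip+fig.png+notes.txt+slides.pdf: size 12+6+6+7=31, value 52+12+58+26=148
Best: 164 pts.

164 pts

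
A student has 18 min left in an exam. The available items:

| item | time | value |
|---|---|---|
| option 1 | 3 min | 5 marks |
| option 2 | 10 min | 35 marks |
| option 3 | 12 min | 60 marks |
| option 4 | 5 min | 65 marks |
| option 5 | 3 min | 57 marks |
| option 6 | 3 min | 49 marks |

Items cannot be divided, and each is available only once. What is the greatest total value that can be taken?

176 marks

Check high-value combinations within 18 min:
- option 1+option 4+option 5+option 6: time 3+5+3+3=14, value 5+65+57+49=176
- option 4+option 5+option 6: time 5+3+3=11, value 65+57+49=171
- option 3+option 5+option 6: time 12+3+3=18, value 60+57+49=166
- option 2+option 4+option 5: time 10+5+3=18, value 35+65+57=157
Best: 176 marks.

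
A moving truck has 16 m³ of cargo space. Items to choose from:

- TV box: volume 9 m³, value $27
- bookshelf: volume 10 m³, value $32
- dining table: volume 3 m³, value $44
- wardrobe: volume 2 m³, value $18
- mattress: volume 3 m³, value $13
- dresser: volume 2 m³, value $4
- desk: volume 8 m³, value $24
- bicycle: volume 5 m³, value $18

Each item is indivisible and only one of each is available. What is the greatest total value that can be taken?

$99

Check high-value combinations within 16 m³:
- dining table+wardrobe+mattress+desk: volume 3+2+3+8=16, value 44+18+13+24=99
- dining table+wardrobe+mattress+dresser+bicycle: volume 3+2+3+2+5=15, value 44+18+13+4+18=97
- bookshelf+dining table+wardrobe: volume 10+3+2=15, value 32+44+18=94
- dining table+wardrobe+mattress+bicycle: volume 3+2+3+5=13, value 44+18+13+18=93
- TV box+dining table+wardrobe+dresser: volume 9+3+2+2=16, value 27+44+18+4=93
Best: $99.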